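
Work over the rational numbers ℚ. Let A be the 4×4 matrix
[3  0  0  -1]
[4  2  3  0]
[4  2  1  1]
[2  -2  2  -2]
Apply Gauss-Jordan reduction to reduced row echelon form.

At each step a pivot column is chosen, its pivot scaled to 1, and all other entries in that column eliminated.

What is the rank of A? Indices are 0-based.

[1] R0 /= 3  ⇒  (1, 0, 0, -1/3)
     R1 -= 4·R0  ⇒  (0, 2, 3, 4/3)
     R2 -= 4·R0  ⇒  (0, 2, 1, 7/3)
     R3 -= 2·R0  ⇒  (0, -2, 2, -4/3)
[2] R1 /= 2  ⇒  (0, 1, 3/2, 2/3)
     R2 -= 2·R1  ⇒  (0, 0, -2, 1)
     R3 -= -2·R1  ⇒  (0, 0, 5, 0)
[3] R2 /= -2  ⇒  (0, 0, 1, -1/2)
     R1 -= 3/2·R2  ⇒  (0, 1, 0, 17/12)
     R3 -= 5·R2  ⇒  (0, 0, 0, 5/2)
[4] R3 /= 5/2  ⇒  (0, 0, 0, 1)
     R0 -= -1/3·R3  ⇒  (1, 0, 0, 0)
     R1 -= 17/12·R3  ⇒  (0, 1, 0, 0)
     R2 -= -1/2·R3  ⇒  (0, 0, 1, 0)

rank = 4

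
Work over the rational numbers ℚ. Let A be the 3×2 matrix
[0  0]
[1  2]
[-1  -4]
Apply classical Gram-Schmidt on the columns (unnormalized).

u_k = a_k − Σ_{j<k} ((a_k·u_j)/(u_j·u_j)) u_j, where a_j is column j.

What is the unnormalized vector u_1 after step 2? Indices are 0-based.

Step 1: u_0 = a_0 = (0, 1, -1).
Step 2: u_1 = a_1 − (3)·u_0 = (0, -1, -1).

u_1 = (0, -1, -1)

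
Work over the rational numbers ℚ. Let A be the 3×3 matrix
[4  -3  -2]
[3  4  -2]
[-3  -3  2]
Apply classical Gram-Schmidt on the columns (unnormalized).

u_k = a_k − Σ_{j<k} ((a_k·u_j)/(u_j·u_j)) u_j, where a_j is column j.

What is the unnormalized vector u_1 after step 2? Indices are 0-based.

u_1 = (-69/17, 109/34, -75/34)

Step 1: u_0 = a_0 = (4, 3, -3).
Step 2: u_1 = a_1 − (9/34)·u_0 = (-69/17, 109/34, -75/34).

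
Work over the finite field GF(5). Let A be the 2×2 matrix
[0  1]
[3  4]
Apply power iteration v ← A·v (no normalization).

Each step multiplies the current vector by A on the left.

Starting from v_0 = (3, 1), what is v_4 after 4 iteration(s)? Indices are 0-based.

v_0 = (3, 1).
v_1 = A·v_0 = (1, 3).
v_2 = A·v_1 = (3, 0).
v_3 = A·v_2 = (0, 4).
v_4 = A·v_3 = (4, 1).

v_4 = (4, 1)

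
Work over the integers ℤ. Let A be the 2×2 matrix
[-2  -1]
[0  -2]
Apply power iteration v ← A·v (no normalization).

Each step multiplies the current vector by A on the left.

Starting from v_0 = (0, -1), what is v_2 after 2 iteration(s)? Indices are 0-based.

v_2 = (-4, -4)

v_0 = (0, -1).
v_1 = A·v_0 = (1, 2).
v_2 = A·v_1 = (-4, -4).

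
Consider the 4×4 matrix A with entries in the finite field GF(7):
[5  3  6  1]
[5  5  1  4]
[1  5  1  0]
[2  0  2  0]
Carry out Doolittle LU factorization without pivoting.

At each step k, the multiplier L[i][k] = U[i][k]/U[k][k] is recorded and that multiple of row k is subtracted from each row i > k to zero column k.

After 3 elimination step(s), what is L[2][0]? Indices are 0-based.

k=0: U[0][0]=5
  eliminate (1,0): mult=1, new row 1: (0, 2, 2, 3); set L[1][0]=1
  eliminate (2,0): mult=3, new row 2: (0, 3, 4, 4); set L[2][0]=3
  eliminate (3,0): mult=6, new row 3: (0, 3, 1, 1); set L[3][0]=6
k=1: U[1][1]=2
  eliminate (2,1): mult=5, new row 2: (0, 0, 1, 3); set L[2][1]=5
  eliminate (3,1): mult=5, new row 3: (0, 0, 5, 0); set L[3][1]=5
k=2: U[2][2]=1
  eliminate (3,2): mult=5, new row 3: (0, 0, 0, 6); set L[3][2]=5

L[2][0] = 3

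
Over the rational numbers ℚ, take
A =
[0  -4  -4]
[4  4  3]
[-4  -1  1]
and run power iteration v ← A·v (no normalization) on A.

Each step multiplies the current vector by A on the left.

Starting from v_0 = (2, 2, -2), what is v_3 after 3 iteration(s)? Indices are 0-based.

v_0 = (2, 2, -2).
v_1 = A·v_0 = (0, 10, -12).
v_2 = A·v_1 = (8, 4, -22).
v_3 = A·v_2 = (72, -18, -58).

v_3 = (72, -18, -58)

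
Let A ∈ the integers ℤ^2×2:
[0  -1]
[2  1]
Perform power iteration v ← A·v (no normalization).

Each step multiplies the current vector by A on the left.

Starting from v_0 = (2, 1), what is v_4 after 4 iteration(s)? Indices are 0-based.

v_4 = (7, -13)

v_0 = (2, 1).
v_1 = A·v_0 = (-1, 5).
v_2 = A·v_1 = (-5, 3).
v_3 = A·v_2 = (-3, -7).
v_4 = A·v_3 = (7, -13).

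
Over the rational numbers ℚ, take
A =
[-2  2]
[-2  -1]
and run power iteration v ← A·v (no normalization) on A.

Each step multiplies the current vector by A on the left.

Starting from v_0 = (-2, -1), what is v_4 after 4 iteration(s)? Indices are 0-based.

v_0 = (-2, -1).
v_1 = A·v_0 = (2, 5).
v_2 = A·v_1 = (6, -9).
v_3 = A·v_2 = (-30, -3).
v_4 = A·v_3 = (54, 63).

v_4 = (54, 63)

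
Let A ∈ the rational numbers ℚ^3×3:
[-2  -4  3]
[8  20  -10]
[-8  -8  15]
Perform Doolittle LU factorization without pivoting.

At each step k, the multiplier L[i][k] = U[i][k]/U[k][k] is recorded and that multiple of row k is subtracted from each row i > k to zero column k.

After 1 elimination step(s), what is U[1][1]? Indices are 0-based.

U[1][1] = 4

[col 0] pivot -2
  R1 -= -4*R0 → (0, 4, 2)  (L[1][0] := -4)
  R2 -= 4*R0 → (0, 8, 3)  (L[2][0] := 4)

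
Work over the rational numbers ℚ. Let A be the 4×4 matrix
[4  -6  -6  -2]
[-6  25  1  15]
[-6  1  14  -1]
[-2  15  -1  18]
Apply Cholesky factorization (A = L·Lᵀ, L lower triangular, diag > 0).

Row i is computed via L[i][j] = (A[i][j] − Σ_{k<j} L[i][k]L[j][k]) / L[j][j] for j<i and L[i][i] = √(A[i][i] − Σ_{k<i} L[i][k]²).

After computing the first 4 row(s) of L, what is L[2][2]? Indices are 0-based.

Step 1: L[0][0] = √(4) = 2.
  L[1][0] = (-6) / L[0][0] = -3.
Step 2: L[1][1] = √(16) = 4.
  L[2][0] = (-6) / L[0][0] = -3.
  L[2][1] = (-8) / L[1][1] = -2.
Step 3: L[2][2] = √(1) = 1.
  L[3][0] = (-2) / L[0][0] = -1.
  L[3][1] = (12) / L[1][1] = 3.
  L[3][2] = (2) / L[2][2] = 2.
Step 4: L[3][3] = √(4) = 2.

L[2][2] = 1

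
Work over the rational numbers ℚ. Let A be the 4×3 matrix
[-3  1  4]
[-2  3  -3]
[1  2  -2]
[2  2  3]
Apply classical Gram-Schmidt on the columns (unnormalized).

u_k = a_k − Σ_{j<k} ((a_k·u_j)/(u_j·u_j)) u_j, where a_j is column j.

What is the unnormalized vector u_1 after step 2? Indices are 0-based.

u_1 = (1/2, 8/3, 13/6, 7/3)

Step 1: u_0 = a_0 = (-3, -2, 1, 2).
Step 2: u_1 = a_1 − (-1/6)·u_0 = (1/2, 8/3, 13/6, 7/3).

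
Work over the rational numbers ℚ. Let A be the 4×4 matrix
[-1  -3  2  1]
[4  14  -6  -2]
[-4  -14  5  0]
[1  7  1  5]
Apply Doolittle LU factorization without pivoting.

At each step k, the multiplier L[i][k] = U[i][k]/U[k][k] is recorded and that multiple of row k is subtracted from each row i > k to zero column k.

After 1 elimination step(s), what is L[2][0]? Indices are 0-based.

L[2][0] = 4

k=0: U[0][0]=-1
  eliminate (1,0): mult=-4, new row 1: (0, 2, 2, 2); set L[1][0]=-4
  eliminate (2,0): mult=4, new row 2: (0, -2, -3, -4); set L[2][0]=4
  eliminate (3,0): mult=-1, new row 3: (0, 4, 3, 6); set L[3][0]=-1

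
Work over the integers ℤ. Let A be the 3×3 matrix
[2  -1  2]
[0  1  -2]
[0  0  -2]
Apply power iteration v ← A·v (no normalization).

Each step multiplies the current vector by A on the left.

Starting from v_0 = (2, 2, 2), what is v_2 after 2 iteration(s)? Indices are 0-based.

v_2 = (6, 6, 8)

v_0 = (2, 2, 2).
v_1 = A·v_0 = (6, -2, -4).
v_2 = A·v_1 = (6, 6, 8).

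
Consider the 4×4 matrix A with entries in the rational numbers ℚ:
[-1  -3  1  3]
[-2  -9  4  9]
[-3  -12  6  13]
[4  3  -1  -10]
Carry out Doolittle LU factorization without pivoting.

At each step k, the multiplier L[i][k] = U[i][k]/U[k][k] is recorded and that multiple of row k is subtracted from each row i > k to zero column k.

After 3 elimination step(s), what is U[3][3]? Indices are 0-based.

Step 1: pivot at (0,0) is -1.
  row1 ← row1 − (2)·row0  ⇒  L[1][0]=2, U row1=(0, -3, 2, 3)
  row2 ← row2 − (3)·row0  ⇒  L[2][0]=3, U row2=(0, -3, 3, 4)
  row3 ← row3 − (-4)·row0  ⇒  L[3][0]=-4, U row3=(0, -9, 3, 2)
Step 2: pivot at (1,1) is -3.
  row2 ← row2 − (1)·row1  ⇒  L[2][1]=1, U row2=(0, 0, 1, 1)
  row3 ← row3 − (3)·row1  ⇒  L[3][1]=3, U row3=(0, 0, -3, -7)
Step 3: pivot at (2,2) is 1.
  row3 ← row3 − (-3)·row2  ⇒  L[3][2]=-3, U row3=(0, 0, 0, -4)

U[3][3] = -4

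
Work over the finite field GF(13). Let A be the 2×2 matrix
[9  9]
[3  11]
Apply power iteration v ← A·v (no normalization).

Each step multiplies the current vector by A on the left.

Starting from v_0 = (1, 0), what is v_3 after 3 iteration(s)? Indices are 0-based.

v_3 = (4, 9)

v_0 = (1, 0).
v_1 = A·v_0 = (9, 3).
v_2 = A·v_1 = (4, 8).
v_3 = A·v_2 = (4, 9).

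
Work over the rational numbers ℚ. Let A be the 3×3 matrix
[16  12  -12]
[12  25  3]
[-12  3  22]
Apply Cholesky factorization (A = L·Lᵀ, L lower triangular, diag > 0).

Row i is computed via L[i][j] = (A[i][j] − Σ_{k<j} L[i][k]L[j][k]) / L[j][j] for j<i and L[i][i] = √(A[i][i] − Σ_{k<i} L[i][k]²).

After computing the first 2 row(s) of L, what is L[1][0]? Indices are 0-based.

Step 1: L[0][0] = √(16) = 4.
  L[1][0] = (12) / L[0][0] = 3.
Step 2: L[1][1] = √(16) = 4.

L[1][0] = 3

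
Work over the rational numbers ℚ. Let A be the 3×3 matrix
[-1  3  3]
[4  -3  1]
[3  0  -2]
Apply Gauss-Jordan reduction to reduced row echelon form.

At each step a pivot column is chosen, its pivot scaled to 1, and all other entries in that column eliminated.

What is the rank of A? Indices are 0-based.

rank = 3

pivot(0,0)=-1: scale R0 → (1, -3, -3)
  clear (1,0): R1 −= (4)R0 → (0, 9, 13)
  clear (2,0): R2 −= (3)R0 → (0, 9, 7)
pivot(1,1)=9: scale R1 → (0, 1, 13/9)
  clear (0,1): R0 −= (-3)R1 → (1, 0, 4/3)
  clear (2,1): R2 −= (9)R1 → (0, 0, -6)
pivot(2,2)=-6: scale R2 → (0, 0, 1)
  clear (0,2): R0 −= (4/3)R2 → (1, 0, 0)
  clear (1,2): R1 −= (13/9)R2 → (0, 1, 0)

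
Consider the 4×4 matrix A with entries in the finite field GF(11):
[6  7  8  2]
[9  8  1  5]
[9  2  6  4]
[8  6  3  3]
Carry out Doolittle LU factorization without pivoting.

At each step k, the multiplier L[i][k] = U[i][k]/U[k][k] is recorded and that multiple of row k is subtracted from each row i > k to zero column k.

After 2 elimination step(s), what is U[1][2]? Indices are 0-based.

U[1][2] = 0

k=0: U[0][0]=6
  eliminate (1,0): mult=7, new row 1: (0, 3, 0, 2); set L[1][0]=7
  eliminate (2,0): mult=7, new row 2: (0, 8, 5, 1); set L[2][0]=7
  eliminate (3,0): mult=5, new row 3: (0, 4, 7, 4); set L[3][0]=5
k=1: U[1][1]=3
  eliminate (2,1): mult=10, new row 2: (0, 0, 5, 3); set L[2][1]=10
  eliminate (3,1): mult=5, new row 3: (0, 0, 7, 5); set L[3][1]=5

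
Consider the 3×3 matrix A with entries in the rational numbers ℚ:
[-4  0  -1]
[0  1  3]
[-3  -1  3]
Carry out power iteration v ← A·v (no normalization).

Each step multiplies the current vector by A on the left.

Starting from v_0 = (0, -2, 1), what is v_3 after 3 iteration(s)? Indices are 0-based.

v_3 = (-13, 67, 38)

v_0 = (0, -2, 1).
v_1 = A·v_0 = (-1, 1, 5).
v_2 = A·v_1 = (-1, 16, 17).
v_3 = A·v_2 = (-13, 67, 38).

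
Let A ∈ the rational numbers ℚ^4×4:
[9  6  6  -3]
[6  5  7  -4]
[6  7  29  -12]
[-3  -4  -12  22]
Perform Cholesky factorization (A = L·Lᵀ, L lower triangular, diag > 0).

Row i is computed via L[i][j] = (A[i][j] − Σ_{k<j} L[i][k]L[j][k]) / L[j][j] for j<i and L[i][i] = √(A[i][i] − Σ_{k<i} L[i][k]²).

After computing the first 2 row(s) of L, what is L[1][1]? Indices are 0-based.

L[1][1] = 1

Step 1: L[0][0] = √(9) = 3.
  L[1][0] = (6) / L[0][0] = 2.
Step 2: L[1][1] = √(1) = 1.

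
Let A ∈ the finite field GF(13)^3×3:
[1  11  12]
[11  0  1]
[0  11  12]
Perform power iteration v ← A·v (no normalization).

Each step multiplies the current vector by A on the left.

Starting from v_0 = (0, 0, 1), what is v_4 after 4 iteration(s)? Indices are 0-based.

v_4 = (5, 5, 8)

v_0 = (0, 0, 1).
v_1 = A·v_0 = (12, 1, 12).
v_2 = A·v_1 = (11, 1, 12).
v_3 = A·v_2 = (10, 3, 12).
v_4 = A·v_3 = (5, 5, 8).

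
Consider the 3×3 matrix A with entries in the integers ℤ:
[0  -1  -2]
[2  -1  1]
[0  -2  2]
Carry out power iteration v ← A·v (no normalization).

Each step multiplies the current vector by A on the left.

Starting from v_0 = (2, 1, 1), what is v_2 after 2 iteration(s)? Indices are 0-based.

v_0 = (2, 1, 1).
v_1 = A·v_0 = (-3, 4, 0).
v_2 = A·v_1 = (-4, -10, -8).

v_2 = (-4, -10, -8)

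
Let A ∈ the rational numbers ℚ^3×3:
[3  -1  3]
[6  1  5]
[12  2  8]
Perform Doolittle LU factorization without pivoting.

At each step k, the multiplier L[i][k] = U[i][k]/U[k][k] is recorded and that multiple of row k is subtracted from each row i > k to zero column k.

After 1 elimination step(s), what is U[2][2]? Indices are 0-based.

k=0: U[0][0]=3
  eliminate (1,0): mult=2, new row 1: (0, 3, -1); set L[1][0]=2
  eliminate (2,0): mult=4, new row 2: (0, 6, -4); set L[2][0]=4

U[2][2] = -4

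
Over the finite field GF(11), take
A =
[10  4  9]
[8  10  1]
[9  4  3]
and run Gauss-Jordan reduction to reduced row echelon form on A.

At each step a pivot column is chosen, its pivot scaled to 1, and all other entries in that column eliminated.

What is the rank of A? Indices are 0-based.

pivot(0,0)=10: scale R0 → (1, 7, 2)
  clear (1,0): R1 −= (8)R0 → (0, 9, 7)
  clear (2,0): R2 −= (9)R0 → (0, 7, 7)
pivot(1,1)=9: scale R1 → (0, 1, 2)
  clear (0,1): R0 −= (7)R1 → (1, 0, 10)
  clear (2,1): R2 −= (7)R1 → (0, 0, 4)
pivot(2,2)=4: scale R2 → (0, 0, 1)
  clear (0,2): R0 −= (10)R2 → (1, 0, 0)
  clear (1,2): R1 −= (2)R2 → (0, 1, 0)

rank = 3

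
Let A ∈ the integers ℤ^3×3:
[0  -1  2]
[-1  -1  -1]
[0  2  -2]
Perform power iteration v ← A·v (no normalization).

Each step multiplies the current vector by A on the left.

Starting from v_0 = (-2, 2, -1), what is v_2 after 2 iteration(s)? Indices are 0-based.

v_0 = (-2, 2, -1).
v_1 = A·v_0 = (-4, 1, 6).
v_2 = A·v_1 = (11, -3, -10).

v_2 = (11, -3, -10)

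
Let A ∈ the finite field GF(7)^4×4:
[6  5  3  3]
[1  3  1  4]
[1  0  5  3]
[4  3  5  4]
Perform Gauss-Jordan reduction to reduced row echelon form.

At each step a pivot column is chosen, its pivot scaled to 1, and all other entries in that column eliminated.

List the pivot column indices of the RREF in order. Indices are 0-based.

pivot columns: 0, 1, 2, 3

[1] R0 /= 6  ⇒  (1, 2, 4, 4)
     R1 -= 1·R0  ⇒  (0, 1, 4, 0)
     R2 -= 1·R0  ⇒  (0, 5, 1, 6)
     R3 -= 4·R0  ⇒  (0, 2, 3, 2)
[2] R1 /= 1  ⇒  (0, 1, 4, 0)
     R0 -= 2·R1  ⇒  (1, 0, 3, 4)
     R2 -= 5·R1  ⇒  (0, 0, 2, 6)
     R3 -= 2·R1  ⇒  (0, 0, 2, 2)
[3] R2 /= 2  ⇒  (0, 0, 1, 3)
     R0 -= 3·R2  ⇒  (1, 0, 0, 2)
     R1 -= 4·R2  ⇒  (0, 1, 0, 2)
     R3 -= 2·R2  ⇒  (0, 0, 0, 3)
[4] R3 /= 3  ⇒  (0, 0, 0, 1)
     R0 -= 2·R3  ⇒  (1, 0, 0, 0)
     R1 -= 2·R3  ⇒  (0, 1, 0, 0)
     R2 -= 3·R3  ⇒  (0, 0, 1, 0)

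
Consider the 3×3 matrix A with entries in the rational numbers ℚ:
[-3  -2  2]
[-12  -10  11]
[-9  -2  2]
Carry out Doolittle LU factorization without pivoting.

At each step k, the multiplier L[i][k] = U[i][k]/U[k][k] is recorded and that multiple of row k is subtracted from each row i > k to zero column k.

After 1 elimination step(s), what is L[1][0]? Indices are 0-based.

Step 1: pivot at (0,0) is -3.
  row1 ← row1 − (4)·row0  ⇒  L[1][0]=4, U row1=(0, -2, 3)
  row2 ← row2 − (3)·row0  ⇒  L[2][0]=3, U row2=(0, 4, -4)

L[1][0] = 4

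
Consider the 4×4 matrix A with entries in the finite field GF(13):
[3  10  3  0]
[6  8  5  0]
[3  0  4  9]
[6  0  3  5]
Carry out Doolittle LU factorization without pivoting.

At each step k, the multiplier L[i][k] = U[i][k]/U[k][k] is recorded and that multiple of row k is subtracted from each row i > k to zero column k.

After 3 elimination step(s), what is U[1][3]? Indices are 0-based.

Step 1: pivot at (0,0) is 3.
  row1 ← row1 − (2)·row0  ⇒  L[1][0]=2, U row1=(0, 1, 12, 0)
  row2 ← row2 − (1)·row0  ⇒  L[2][0]=1, U row2=(0, 3, 1, 9)
  row3 ← row3 − (2)·row0  ⇒  L[3][0]=2, U row3=(0, 6, 10, 5)
Step 2: pivot at (1,1) is 1.
  row2 ← row2 − (3)·row1  ⇒  L[2][1]=3, U row2=(0, 0, 4, 9)
  row3 ← row3 − (6)·row1  ⇒  L[3][1]=6, U row3=(0, 0, 3, 5)
Step 3: pivot at (2,2) is 4.
  row3 ← row3 − (4)·row2  ⇒  L[3][2]=4, U row3=(0, 0, 0, 8)

U[1][3] = 0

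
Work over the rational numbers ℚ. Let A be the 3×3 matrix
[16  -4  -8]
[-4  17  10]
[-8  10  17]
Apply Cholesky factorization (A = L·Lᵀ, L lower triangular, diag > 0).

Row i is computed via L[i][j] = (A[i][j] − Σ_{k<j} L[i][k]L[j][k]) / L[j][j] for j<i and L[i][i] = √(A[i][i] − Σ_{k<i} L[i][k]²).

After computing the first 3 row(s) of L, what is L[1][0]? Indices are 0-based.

Step 1: L[0][0] = √(16) = 4.
  L[1][0] = (-4) / L[0][0] = -1.
Step 2: L[1][1] = √(16) = 4.
  L[2][0] = (-8) / L[0][0] = -2.
  L[2][1] = (8) / L[1][1] = 2.
Step 3: L[2][2] = √(9) = 3.

L[1][0] = -1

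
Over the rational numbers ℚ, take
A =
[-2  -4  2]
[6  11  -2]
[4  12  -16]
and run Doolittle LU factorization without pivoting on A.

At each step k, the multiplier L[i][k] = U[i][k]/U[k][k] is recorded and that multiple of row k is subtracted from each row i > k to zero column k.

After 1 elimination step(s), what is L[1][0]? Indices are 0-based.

k=0: U[0][0]=-2
  eliminate (1,0): mult=-3, new row 1: (0, -1, 4); set L[1][0]=-3
  eliminate (2,0): mult=-2, new row 2: (0, 4, -12); set L[2][0]=-2

L[1][0] = -3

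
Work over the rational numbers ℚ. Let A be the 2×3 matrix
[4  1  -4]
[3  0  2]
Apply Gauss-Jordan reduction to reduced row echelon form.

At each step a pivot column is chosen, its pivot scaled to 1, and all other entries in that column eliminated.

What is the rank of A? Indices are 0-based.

pivot(0,0)=4: scale R0 → (1, 1/4, -1)
  clear (1,0): R1 −= (3)R0 → (0, -3/4, 5)
pivot(1,1)=-3/4: scale R1 → (0, 1, -20/3)
  clear (0,1): R0 −= (1/4)R1 → (1, 0, 2/3)

rank = 2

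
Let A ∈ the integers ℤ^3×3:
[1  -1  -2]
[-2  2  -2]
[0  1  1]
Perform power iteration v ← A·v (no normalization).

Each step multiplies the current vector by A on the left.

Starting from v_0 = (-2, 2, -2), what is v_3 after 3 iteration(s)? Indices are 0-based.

v_3 = (-60, 48, 36)

v_0 = (-2, 2, -2).
v_1 = A·v_0 = (0, 12, 0).
v_2 = A·v_1 = (-12, 24, 12).
v_3 = A·v_2 = (-60, 48, 36).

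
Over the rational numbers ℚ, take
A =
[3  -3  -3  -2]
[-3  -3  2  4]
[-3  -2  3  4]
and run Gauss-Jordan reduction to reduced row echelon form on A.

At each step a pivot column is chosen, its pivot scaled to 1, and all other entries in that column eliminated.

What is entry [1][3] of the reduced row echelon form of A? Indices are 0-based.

M[1][3] = -2/5

pivot(0,0)=3: scale R0 → (1, -1, -1, -2/3)
  clear (1,0): R1 −= (-3)R0 → (0, -6, -1, 2)
  clear (2,0): R2 −= (-3)R0 → (0, -5, 0, 2)
pivot(1,1)=-6: scale R1 → (0, 1, 1/6, -1/3)
  clear (0,1): R0 −= (-1)R1 → (1, 0, -5/6, -1)
  clear (2,1): R2 −= (-5)R1 → (0, 0, 5/6, 1/3)
pivot(2,2)=5/6: scale R2 → (0, 0, 1, 2/5)
  clear (0,2): R0 −= (-5/6)R2 → (1, 0, 0, -2/3)
  clear (1,2): R1 −= (1/6)R2 → (0, 1, 0, -2/5)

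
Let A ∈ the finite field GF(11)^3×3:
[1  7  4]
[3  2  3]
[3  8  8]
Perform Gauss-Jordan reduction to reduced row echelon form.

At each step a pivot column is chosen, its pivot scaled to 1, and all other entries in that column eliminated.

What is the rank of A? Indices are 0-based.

pivot(0,0)=1: scale R0 → (1, 7, 4)
  clear (1,0): R1 −= (3)R0 → (0, 3, 2)
  clear (2,0): R2 −= (3)R0 → (0, 9, 7)
pivot(1,1)=3: scale R1 → (0, 1, 8)
  clear (0,1): R0 −= (7)R1 → (1, 0, 3)
  clear (2,1): R2 −= (9)R1 → (0, 0, 1)
pivot(2,2)=1: scale R2 → (0, 0, 1)
  clear (0,2): R0 −= (3)R2 → (1, 0, 0)
  clear (1,2): R1 −= (8)R2 → (0, 1, 0)

rank = 3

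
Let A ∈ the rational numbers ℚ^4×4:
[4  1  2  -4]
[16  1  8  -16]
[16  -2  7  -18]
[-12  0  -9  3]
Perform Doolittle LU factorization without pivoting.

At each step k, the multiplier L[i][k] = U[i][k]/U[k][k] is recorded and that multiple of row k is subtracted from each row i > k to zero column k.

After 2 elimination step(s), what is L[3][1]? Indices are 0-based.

[col 0] pivot 4
  R1 -= 4*R0 → (0, -3, 0, 0)  (L[1][0] := 4)
  R2 -= 4*R0 → (0, -6, -1, -2)  (L[2][0] := 4)
  R3 -= -3*R0 → (0, 3, -3, -9)  (L[3][0] := -3)
[col 1] pivot -3
  R2 -= 2*R1 → (0, 0, -1, -2)  (L[2][1] := 2)
  R3 -= -1*R1 → (0, 0, -3, -9)  (L[3][1] := -1)

L[3][1] = -1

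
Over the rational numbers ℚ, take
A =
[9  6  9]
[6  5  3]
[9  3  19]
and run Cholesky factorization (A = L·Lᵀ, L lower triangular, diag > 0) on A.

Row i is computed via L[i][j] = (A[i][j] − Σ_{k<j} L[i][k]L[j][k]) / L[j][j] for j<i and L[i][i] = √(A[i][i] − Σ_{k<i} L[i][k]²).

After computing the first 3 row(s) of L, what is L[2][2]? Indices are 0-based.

Step 1: L[0][0] = √(9) = 3.
  L[1][0] = (6) / L[0][0] = 2.
Step 2: L[1][1] = √(1) = 1.
  L[2][0] = (9) / L[0][0] = 3.
  L[2][1] = (-3) / L[1][1] = -3.
Step 3: L[2][2] = √(1) = 1.

L[2][2] = 1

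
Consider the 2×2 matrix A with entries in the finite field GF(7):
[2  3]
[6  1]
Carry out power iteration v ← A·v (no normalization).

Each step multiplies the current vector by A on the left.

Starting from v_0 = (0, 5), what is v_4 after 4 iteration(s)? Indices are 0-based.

v_0 = (0, 5).
v_1 = A·v_0 = (1, 5).
v_2 = A·v_1 = (3, 4).
v_3 = A·v_2 = (4, 1).
v_4 = A·v_3 = (4, 4).

v_4 = (4, 4)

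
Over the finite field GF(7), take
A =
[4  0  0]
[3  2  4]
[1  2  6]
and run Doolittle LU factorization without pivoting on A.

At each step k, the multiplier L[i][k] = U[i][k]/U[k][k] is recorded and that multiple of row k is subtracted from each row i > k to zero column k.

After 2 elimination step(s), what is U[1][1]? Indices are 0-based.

U[1][1] = 2

Step 1: pivot at (0,0) is 4.
  row1 ← row1 − (6)·row0  ⇒  L[1][0]=6, U row1=(0, 2, 4)
  row2 ← row2 − (2)·row0  ⇒  L[2][0]=2, U row2=(0, 2, 6)
Step 2: pivot at (1,1) is 2.
  row2 ← row2 − (1)·row1  ⇒  L[2][1]=1, U row2=(0, 0, 2)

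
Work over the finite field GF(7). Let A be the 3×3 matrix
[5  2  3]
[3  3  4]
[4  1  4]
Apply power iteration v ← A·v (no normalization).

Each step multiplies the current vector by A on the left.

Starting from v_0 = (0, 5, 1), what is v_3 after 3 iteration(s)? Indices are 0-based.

v_3 = (3, 3, 2)

v_0 = (0, 5, 1).
v_1 = A·v_0 = (6, 5, 2).
v_2 = A·v_1 = (4, 6, 2).
v_3 = A·v_2 = (3, 3, 2).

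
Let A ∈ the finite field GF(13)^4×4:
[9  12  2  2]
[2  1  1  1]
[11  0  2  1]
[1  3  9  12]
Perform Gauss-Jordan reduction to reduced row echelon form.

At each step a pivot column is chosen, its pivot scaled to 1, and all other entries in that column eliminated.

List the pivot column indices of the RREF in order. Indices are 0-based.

pivot columns: 0, 1, 2, 3

[1] R0 /= 9  ⇒  (1, 10, 6, 6)
     R1 -= 2·R0  ⇒  (0, 7, 2, 2)
     R2 -= 11·R0  ⇒  (0, 7, 1, 0)
     R3 -= 1·R0  ⇒  (0, 6, 3, 6)
[2] R1 /= 7  ⇒  (0, 1, 4, 4)
     R0 -= 10·R1  ⇒  (1, 0, 5, 5)
     R2 -= 7·R1  ⇒  (0, 0, 12, 11)
     R3 -= 6·R1  ⇒  (0, 0, 5, 8)
[3] R2 /= 12  ⇒  (0, 0, 1, 2)
     R0 -= 5·R2  ⇒  (1, 0, 0, 8)
     R1 -= 4·R2  ⇒  (0, 1, 0, 9)
     R3 -= 5·R2  ⇒  (0, 0, 0, 11)
[4] R3 /= 11  ⇒  (0, 0, 0, 1)
     R0 -= 8·R3  ⇒  (1, 0, 0, 0)
     R1 -= 9·R3  ⇒  (0, 1, 0, 0)
     R2 -= 2·R3  ⇒  (0, 0, 1, 0)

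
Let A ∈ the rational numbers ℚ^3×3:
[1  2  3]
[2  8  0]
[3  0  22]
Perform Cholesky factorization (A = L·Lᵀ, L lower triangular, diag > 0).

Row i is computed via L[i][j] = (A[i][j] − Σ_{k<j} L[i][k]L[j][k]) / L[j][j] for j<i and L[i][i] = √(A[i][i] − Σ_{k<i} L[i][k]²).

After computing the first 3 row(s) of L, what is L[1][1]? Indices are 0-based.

L[1][1] = 2

Step 1: L[0][0] = √(1) = 1.
  L[1][0] = (2) / L[0][0] = 2.
Step 2: L[1][1] = √(4) = 2.
  L[2][0] = (3) / L[0][0] = 3.
  L[2][1] = (-6) / L[1][1] = -3.
Step 3: L[2][2] = √(4) = 2.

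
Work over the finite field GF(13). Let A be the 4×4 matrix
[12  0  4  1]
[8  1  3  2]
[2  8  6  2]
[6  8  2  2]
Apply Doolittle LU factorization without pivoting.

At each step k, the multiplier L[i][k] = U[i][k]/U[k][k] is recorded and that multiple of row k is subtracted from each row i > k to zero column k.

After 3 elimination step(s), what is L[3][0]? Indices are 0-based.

L[3][0] = 7

[col 0] pivot 12
  R1 -= 5*R0 → (0, 1, 9, 10)  (L[1][0] := 5)
  R2 -= 11*R0 → (0, 8, 1, 4)  (L[2][0] := 11)
  R3 -= 7*R0 → (0, 8, 0, 8)  (L[3][0] := 7)
[col 1] pivot 1
  R2 -= 8*R1 → (0, 0, 7, 2)  (L[2][1] := 8)
  R3 -= 8*R1 → (0, 0, 6, 6)  (L[3][1] := 8)
[col 2] pivot 7
  R3 -= 12*R2 → (0, 0, 0, 8)  (L[3][2] := 12)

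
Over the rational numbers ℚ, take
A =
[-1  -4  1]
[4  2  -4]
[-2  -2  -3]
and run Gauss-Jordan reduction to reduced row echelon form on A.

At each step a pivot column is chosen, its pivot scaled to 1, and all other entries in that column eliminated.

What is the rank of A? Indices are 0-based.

rank = 3

[1] R0 /= -1  ⇒  (1, 4, -1)
     R1 -= 4·R0  ⇒  (0, -14, 0)
     R2 -= -2·R0  ⇒  (0, 6, -5)
[2] R1 /= -14  ⇒  (0, 1, 0)
     R0 -= 4·R1  ⇒  (1, 0, -1)
     R2 -= 6·R1  ⇒  (0, 0, -5)
[3] R2 /= -5  ⇒  (0, 0, 1)
     R0 -= -1·R2  ⇒  (1, 0, 0)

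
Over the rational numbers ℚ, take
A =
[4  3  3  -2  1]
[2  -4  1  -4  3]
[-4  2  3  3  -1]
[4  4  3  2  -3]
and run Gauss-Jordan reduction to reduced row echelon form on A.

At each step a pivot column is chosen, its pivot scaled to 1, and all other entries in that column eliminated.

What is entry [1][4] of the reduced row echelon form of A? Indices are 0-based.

pivot(0,0)=4: scale R0 → (1, 3/4, 3/4, -1/2, 1/4)
  clear (1,0): R1 −= (2)R0 → (0, -11/2, -1/2, -3, 5/2)
  clear (2,0): R2 −= (-4)R0 → (0, 5, 6, 1, 0)
  clear (3,0): R3 −= (4)R0 → (0, 1, 0, 4, -4)
pivot(1,1)=-11/2: scale R1 → (0, 1, 1/11, 6/11, -5/11)
  clear (0,1): R0 −= (3/4)R1 → (1, 0, 15/22, -10/11, 13/22)
  clear (2,1): R2 −= (5)R1 → (0, 0, 61/11, -19/11, 25/11)
  clear (3,1): R3 −= (1)R1 → (0, 0, -1/11, 38/11, -39/11)
pivot(2,2)=61/11: scale R2 → (0, 0, 1, -19/61, 25/61)
  clear (0,2): R0 −= (15/22)R2 → (1, 0, 0, -85/122, 19/61)
  clear (1,2): R1 −= (1/11)R2 → (0, 1, 0, 35/61, -30/61)
  clear (3,2): R3 −= (-1/11)R2 → (0, 0, 0, 209/61, -214/61)
pivot(3,3)=209/61: scale R3 → (0, 0, 0, 1, -214/209)
  clear (0,3): R0 −= (-85/122)R3 → (1, 0, 0, 0, -84/209)
  clear (1,3): R1 −= (35/61)R3 → (0, 1, 0, 0, 20/209)
  clear (2,3): R2 −= (-19/61)R3 → (0, 0, 1, 0, 1/11)

M[1][4] = 20/209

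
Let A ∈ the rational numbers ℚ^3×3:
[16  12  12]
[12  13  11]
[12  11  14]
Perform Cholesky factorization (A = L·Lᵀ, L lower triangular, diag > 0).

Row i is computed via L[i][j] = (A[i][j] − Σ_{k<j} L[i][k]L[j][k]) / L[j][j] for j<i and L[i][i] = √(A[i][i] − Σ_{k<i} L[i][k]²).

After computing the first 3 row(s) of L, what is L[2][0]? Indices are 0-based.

Step 1: L[0][0] = √(16) = 4.
  L[1][0] = (12) / L[0][0] = 3.
Step 2: L[1][1] = √(4) = 2.
  L[2][0] = (12) / L[0][0] = 3.
  L[2][1] = (2) / L[1][1] = 1.
Step 3: L[2][2] = √(4) = 2.

L[2][0] = 3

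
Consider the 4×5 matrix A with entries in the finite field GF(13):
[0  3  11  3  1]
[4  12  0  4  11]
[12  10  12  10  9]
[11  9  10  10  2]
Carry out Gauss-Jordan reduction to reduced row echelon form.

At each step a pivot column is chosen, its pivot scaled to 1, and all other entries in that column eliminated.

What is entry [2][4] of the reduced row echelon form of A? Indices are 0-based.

pivot(0,0): swap R0↔R1
pivot(0,0)=4: scale R0 → (1, 3, 0, 1, 6)
  clear (2,0): R2 −= (12)R0 → (0, 0, 12, 11, 2)
  clear (3,0): R3 −= (11)R0 → (0, 2, 10, 12, 1)
pivot(1,1)=3: scale R1 → (0, 1, 8, 1, 9)
  clear (0,1): R0 −= (3)R1 → (1, 0, 2, 11, 5)
  clear (3,1): R3 −= (2)R1 → (0, 0, 7, 10, 9)
pivot(2,2)=12: scale R2 → (0, 0, 1, 2, 11)
  clear (0,2): R0 −= (2)R2 → (1, 0, 0, 7, 9)
  clear (1,2): R1 −= (8)R2 → (0, 1, 0, 11, 12)
  clear (3,2): R3 −= (7)R2 → (0, 0, 0, 9, 10)
pivot(3,3)=9: scale R3 → (0, 0, 0, 1, 4)
  clear (0,3): R0 −= (7)R3 → (1, 0, 0, 0, 7)
  clear (1,3): R1 −= (11)R3 → (0, 1, 0, 0, 7)
  clear (2,3): R2 −= (2)R3 → (0, 0, 1, 0, 3)

M[2][4] = 3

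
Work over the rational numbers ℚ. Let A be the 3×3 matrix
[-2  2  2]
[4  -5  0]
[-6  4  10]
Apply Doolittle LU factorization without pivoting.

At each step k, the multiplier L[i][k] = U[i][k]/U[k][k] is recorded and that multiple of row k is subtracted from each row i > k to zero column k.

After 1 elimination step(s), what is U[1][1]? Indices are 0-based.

U[1][1] = -1

[col 0] pivot -2
  R1 -= -2*R0 → (0, -1, 4)  (L[1][0] := -2)
  R2 -= 3*R0 → (0, -2, 4)  (L[2][0] := 3)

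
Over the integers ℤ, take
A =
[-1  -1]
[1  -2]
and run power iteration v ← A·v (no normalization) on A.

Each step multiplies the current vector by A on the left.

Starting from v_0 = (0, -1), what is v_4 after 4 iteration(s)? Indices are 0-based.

v_4 = (-9, 0)

v_0 = (0, -1).
v_1 = A·v_0 = (1, 2).
v_2 = A·v_1 = (-3, -3).
v_3 = A·v_2 = (6, 3).
v_4 = A·v_3 = (-9, 0).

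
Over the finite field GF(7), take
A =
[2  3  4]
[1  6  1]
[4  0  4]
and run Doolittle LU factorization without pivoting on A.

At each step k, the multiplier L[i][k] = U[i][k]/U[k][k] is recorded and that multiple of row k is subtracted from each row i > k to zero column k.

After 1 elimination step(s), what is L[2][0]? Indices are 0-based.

[col 0] pivot 2
  R1 -= 4*R0 → (0, 1, 6)  (L[1][0] := 4)
  R2 -= 2*R0 → (0, 1, 3)  (L[2][0] := 2)

L[2][0] = 2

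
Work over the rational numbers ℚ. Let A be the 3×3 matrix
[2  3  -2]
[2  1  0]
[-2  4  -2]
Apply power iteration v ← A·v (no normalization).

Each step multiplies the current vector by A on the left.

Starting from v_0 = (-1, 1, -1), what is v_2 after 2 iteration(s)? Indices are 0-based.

v_0 = (-1, 1, -1).
v_1 = A·v_0 = (3, -1, 8).
v_2 = A·v_1 = (-13, 5, -26).

v_2 = (-13, 5, -26)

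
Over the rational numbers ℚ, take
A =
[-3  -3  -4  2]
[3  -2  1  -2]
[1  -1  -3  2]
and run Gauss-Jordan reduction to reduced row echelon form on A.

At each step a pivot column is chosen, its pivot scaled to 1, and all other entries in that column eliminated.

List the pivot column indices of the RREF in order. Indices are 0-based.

pivot(0,0)=-3: scale R0 → (1, 1, 4/3, -2/3)
  clear (1,0): R1 −= (3)R0 → (0, -5, -3, 0)
  clear (2,0): R2 −= (1)R0 → (0, -2, -13/3, 8/3)
pivot(1,1)=-5: scale R1 → (0, 1, 3/5, 0)
  clear (0,1): R0 −= (1)R1 → (1, 0, 11/15, -2/3)
  clear (2,1): R2 −= (-2)R1 → (0, 0, -47/15, 8/3)
pivot(2,2)=-47/15: scale R2 → (0, 0, 1, -40/47)
  clear (0,2): R0 −= (11/15)R2 → (1, 0, 0, -2/47)
  clear (1,2): R1 −= (3/5)R2 → (0, 1, 0, 24/47)

pivot columns: 0, 1, 2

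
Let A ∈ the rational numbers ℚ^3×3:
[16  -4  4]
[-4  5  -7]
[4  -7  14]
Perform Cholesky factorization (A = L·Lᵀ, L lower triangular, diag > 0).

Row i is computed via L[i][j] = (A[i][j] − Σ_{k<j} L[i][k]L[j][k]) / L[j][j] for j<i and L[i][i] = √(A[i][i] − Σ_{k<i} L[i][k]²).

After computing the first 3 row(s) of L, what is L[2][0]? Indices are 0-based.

L[2][0] = 1

Step 1: L[0][0] = √(16) = 4.
  L[1][0] = (-4) / L[0][0] = -1.
Step 2: L[1][1] = √(4) = 2.
  L[2][0] = (4) / L[0][0] = 1.
  L[2][1] = (-6) / L[1][1] = -3.
Step 3: L[2][2] = √(4) = 2.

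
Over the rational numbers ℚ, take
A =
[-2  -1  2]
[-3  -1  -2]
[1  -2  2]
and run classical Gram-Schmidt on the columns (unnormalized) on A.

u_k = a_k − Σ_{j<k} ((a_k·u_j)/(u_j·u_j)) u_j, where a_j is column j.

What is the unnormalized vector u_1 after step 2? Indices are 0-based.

u_1 = (-4/7, -5/14, -31/14)

Step 1: u_0 = a_0 = (-2, -3, 1).
Step 2: u_1 = a_1 − (3/14)·u_0 = (-4/7, -5/14, -31/14).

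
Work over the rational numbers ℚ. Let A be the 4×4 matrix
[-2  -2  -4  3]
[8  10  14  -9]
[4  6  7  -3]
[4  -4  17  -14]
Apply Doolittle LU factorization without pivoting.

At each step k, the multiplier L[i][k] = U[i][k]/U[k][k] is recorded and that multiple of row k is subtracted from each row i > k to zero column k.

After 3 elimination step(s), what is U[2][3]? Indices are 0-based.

k=0: U[0][0]=-2
  eliminate (1,0): mult=-4, new row 1: (0, 2, -2, 3); set L[1][0]=-4
  eliminate (2,0): mult=-2, new row 2: (0, 2, -1, 3); set L[2][0]=-2
  eliminate (3,0): mult=-2, new row 3: (0, -8, 9, -8); set L[3][0]=-2
k=1: U[1][1]=2
  eliminate (2,1): mult=1, new row 2: (0, 0, 1, 0); set L[2][1]=1
  eliminate (3,1): mult=-4, new row 3: (0, 0, 1, 4); set L[3][1]=-4
k=2: U[2][2]=1
  eliminate (3,2): mult=1, new row 3: (0, 0, 0, 4); set L[3][2]=1

U[2][3] = 0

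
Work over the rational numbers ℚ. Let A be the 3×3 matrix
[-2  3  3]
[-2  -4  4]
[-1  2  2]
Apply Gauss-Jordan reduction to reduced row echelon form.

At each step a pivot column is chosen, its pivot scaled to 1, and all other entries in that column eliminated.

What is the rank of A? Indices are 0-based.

[1] R0 /= -2  ⇒  (1, -3/2, -3/2)
     R1 -= -2·R0  ⇒  (0, -7, 1)
     R2 -= -1·R0  ⇒  (0, 1/2, 1/2)
[2] R1 /= -7  ⇒  (0, 1, -1/7)
     R0 -= -3/2·R1  ⇒  (1, 0, -12/7)
     R2 -= 1/2·R1  ⇒  (0, 0, 4/7)
[3] R2 /= 4/7  ⇒  (0, 0, 1)
     R0 -= -12/7·R2  ⇒  (1, 0, 0)
     R1 -= -1/7·R2  ⇒  (0, 1, 0)

rank = 3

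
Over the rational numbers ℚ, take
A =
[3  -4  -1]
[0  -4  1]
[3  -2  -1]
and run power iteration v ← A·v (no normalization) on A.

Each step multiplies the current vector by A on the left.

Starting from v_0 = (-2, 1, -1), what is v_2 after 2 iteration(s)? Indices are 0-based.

v_2 = (0, 13, -10)

v_0 = (-2, 1, -1).
v_1 = A·v_0 = (-9, -5, -7).
v_2 = A·v_1 = (0, 13, -10).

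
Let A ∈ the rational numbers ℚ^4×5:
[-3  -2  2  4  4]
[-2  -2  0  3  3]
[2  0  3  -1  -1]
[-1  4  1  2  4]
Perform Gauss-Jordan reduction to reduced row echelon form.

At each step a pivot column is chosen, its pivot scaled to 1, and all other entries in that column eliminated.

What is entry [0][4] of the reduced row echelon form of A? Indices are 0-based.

pivot(0,0)=-3: scale R0 → (1, 2/3, -2/3, -4/3, -4/3)
  clear (1,0): R1 −= (-2)R0 → (0, -2/3, -4/3, 1/3, 1/3)
  clear (2,0): R2 −= (2)R0 → (0, -4/3, 13/3, 5/3, 5/3)
  clear (3,0): R3 −= (-1)R0 → (0, 14/3, 1/3, 2/3, 8/3)
pivot(1,1)=-2/3: scale R1 → (0, 1, 2, -1/2, -1/2)
  clear (0,1): R0 −= (2/3)R1 → (1, 0, -2, -1, -1)
  clear (2,1): R2 −= (-4/3)R1 → (0, 0, 7, 1, 1)
  clear (3,1): R3 −= (14/3)R1 → (0, 0, -9, 3, 5)
pivot(2,2)=7: scale R2 → (0, 0, 1, 1/7, 1/7)
  clear (0,2): R0 −= (-2)R2 → (1, 0, 0, -5/7, -5/7)
  clear (1,2): R1 −= (2)R2 → (0, 1, 0, -11/14, -11/14)
  clear (3,2): R3 −= (-9)R2 → (0, 0, 0, 30/7, 44/7)
pivot(3,3)=30/7: scale R3 → (0, 0, 0, 1, 22/15)
  clear (0,3): R0 −= (-5/7)R3 → (1, 0, 0, 0, 1/3)
  clear (1,3): R1 −= (-11/14)R3 → (0, 1, 0, 0, 11/30)
  clear (2,3): R2 −= (1/7)R3 → (0, 0, 1, 0, -1/15)

M[0][4] = 1/3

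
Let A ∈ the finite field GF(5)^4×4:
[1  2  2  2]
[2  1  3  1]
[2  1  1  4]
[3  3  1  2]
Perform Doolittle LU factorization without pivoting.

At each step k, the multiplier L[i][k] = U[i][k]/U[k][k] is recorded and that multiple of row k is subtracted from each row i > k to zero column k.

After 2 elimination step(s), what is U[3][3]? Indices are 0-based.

k=0: U[0][0]=1
  eliminate (1,0): mult=2, new row 1: (0, 2, 4, 2); set L[1][0]=2
  eliminate (2,0): mult=2, new row 2: (0, 2, 2, 0); set L[2][0]=2
  eliminate (3,0): mult=3, new row 3: (0, 2, 0, 1); set L[3][0]=3
k=1: U[1][1]=2
  eliminate (2,1): mult=1, new row 2: (0, 0, 3, 3); set L[2][1]=1
  eliminate (3,1): mult=1, new row 3: (0, 0, 1, 4); set L[3][1]=1

U[3][3] = 4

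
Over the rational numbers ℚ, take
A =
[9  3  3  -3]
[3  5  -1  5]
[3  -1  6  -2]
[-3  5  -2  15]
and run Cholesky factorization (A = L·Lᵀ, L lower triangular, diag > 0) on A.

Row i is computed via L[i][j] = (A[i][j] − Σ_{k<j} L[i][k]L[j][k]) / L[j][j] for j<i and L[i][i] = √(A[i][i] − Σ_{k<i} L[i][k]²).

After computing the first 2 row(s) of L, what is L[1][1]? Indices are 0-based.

L[1][1] = 2

Step 1: L[0][0] = √(9) = 3.
  L[1][0] = (3) / L[0][0] = 1.
Step 2: L[1][1] = √(4) = 2.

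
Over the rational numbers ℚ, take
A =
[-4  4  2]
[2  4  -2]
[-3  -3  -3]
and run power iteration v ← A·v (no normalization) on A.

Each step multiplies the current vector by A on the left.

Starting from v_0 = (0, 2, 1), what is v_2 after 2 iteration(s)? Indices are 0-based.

v_0 = (0, 2, 1).
v_1 = A·v_0 = (10, 6, -9).
v_2 = A·v_1 = (-34, 62, -21).

v_2 = (-34, 62, -21)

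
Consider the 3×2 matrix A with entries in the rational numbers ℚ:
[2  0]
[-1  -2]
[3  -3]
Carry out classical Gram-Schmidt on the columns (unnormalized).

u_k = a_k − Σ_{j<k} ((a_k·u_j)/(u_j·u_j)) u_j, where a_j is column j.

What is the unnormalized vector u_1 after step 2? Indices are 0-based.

Step 1: u_0 = a_0 = (2, -1, 3).
Step 2: u_1 = a_1 − (-1/2)·u_0 = (1, -5/2, -3/2).

u_1 = (1, -5/2, -3/2)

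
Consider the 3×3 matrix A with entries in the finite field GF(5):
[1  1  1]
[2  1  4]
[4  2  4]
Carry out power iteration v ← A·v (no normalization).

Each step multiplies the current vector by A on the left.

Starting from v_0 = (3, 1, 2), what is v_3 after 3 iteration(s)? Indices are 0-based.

v_3 = (0, 4, 0)

v_0 = (3, 1, 2).
v_1 = A·v_0 = (1, 0, 2).
v_2 = A·v_1 = (3, 0, 2).
v_3 = A·v_2 = (0, 4, 0).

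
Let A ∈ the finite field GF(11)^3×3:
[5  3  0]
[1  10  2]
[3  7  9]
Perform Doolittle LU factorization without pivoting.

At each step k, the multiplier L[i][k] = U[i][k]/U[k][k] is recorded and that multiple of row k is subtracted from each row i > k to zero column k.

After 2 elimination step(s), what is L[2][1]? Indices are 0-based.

Step 1: pivot at (0,0) is 5.
  row1 ← row1 − (9)·row0  ⇒  L[1][0]=9, U row1=(0, 5, 2)
  row2 ← row2 − (5)·row0  ⇒  L[2][0]=5, U row2=(0, 3, 9)
Step 2: pivot at (1,1) is 5.
  row2 ← row2 − (5)·row1  ⇒  L[2][1]=5, U row2=(0, 0, 10)

L[2][1] = 5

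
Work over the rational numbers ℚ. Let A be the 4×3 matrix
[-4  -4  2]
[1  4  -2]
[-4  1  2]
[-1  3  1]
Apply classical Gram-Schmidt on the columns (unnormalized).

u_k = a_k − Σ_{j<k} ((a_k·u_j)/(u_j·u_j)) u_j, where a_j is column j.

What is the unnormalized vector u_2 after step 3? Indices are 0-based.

u_2 = (-610/1259, -1355/1259, 25/1259, 985/1259)

Step 1: u_0 = a_0 = (-4, 1, -4, -1).
Step 2: u_1 = a_1 − (13/34)·u_0 = (-42/17, 123/34, 43/17, 115/34).
Step 3: u_2 = a_2 − (-19/34)·u_0 − (-127/1259)·u_1 = (-610/1259, -1355/1259, 25/1259, 985/1259).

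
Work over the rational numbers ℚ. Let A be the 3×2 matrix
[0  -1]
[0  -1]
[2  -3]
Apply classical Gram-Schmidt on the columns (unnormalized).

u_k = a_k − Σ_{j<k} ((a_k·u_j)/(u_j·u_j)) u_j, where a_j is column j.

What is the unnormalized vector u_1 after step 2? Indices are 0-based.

u_1 = (-1, -1, 0)

Step 1: u_0 = a_0 = (0, 0, 2).
Step 2: u_1 = a_1 − (-3/2)·u_0 = (-1, -1, 0).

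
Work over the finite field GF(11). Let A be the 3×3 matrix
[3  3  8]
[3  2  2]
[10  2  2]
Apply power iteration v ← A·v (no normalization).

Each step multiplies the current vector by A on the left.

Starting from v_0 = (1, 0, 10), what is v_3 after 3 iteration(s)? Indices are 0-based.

v_0 = (1, 0, 10).
v_1 = A·v_0 = (6, 1, 8).
v_2 = A·v_1 = (8, 3, 1).
v_3 = A·v_2 = (8, 10, 0).

v_3 = (8, 10, 0)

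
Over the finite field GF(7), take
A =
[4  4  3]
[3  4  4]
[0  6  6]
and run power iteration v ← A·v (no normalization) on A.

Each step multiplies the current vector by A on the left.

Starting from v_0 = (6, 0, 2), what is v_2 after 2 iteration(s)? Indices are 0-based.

v_0 = (6, 0, 2).
v_1 = A·v_0 = (2, 5, 5).
v_2 = A·v_1 = (1, 4, 4).

v_2 = (1, 4, 4)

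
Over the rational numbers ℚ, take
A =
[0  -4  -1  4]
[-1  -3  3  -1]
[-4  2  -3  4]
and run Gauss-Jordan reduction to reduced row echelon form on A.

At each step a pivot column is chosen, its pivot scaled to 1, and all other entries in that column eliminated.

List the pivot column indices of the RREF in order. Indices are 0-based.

pivot columns: 0, 1, 2

[1] R0 <-> R1
[1] R0 /= -1  ⇒  (1, 3, -3, 1)
     R2 -= -4·R0  ⇒  (0, 14, -15, 8)
[2] R1 /= -4  ⇒  (0, 1, 1/4, -1)
     R0 -= 3·R1  ⇒  (1, 0, -15/4, 4)
     R2 -= 14·R1  ⇒  (0, 0, -37/2, 22)
[3] R2 /= -37/2  ⇒  (0, 0, 1, -44/37)
     R0 -= -15/4·R2  ⇒  (1, 0, 0, -17/37)
     R1 -= 1/4·R2  ⇒  (0, 1, 0, -26/37)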